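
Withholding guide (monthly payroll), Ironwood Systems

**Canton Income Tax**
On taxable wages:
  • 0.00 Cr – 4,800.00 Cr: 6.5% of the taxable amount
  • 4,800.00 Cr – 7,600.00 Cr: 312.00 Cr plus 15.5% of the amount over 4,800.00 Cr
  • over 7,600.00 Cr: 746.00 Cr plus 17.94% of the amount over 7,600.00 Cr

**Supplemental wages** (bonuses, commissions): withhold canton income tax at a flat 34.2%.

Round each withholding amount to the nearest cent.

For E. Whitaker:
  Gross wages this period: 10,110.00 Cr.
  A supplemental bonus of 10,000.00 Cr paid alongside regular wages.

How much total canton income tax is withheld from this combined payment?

Canton Income Tax: taxable = 10,110.00 Cr
  746.00 Cr + 17.94% × (10,110.00 Cr − 7,600.00 Cr) = 746.00 Cr + 17.94% × 2,510.00 Cr = 1,196.29 Cr
Supplemental (34.2% flat on bonus): 34.2% × 10,000.00 Cr = 3,420.00 Cr
Total canton income tax: 1,196.29 Cr + 3,420.00 Cr = 4,616.29 Cr

4,616.29 Cr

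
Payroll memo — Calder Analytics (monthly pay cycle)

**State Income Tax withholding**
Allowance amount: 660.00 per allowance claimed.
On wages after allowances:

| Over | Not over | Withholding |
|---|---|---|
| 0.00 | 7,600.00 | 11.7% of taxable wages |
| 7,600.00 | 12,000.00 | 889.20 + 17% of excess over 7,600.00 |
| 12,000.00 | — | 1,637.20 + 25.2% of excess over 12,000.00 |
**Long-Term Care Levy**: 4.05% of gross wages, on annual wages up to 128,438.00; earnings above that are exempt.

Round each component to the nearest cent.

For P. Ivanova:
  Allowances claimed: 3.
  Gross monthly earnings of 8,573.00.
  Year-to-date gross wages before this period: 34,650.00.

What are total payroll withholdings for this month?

1,118.59

State Income Tax: taxable = 8,573.00 − 3×660.00 = 6,593.00
  11.7% × 6,593.00 = 771.38
Long-Term Care Levy: 4.05% × 8,573.00 = 347.21
Total: 771.38 + 347.21 = 1,118.59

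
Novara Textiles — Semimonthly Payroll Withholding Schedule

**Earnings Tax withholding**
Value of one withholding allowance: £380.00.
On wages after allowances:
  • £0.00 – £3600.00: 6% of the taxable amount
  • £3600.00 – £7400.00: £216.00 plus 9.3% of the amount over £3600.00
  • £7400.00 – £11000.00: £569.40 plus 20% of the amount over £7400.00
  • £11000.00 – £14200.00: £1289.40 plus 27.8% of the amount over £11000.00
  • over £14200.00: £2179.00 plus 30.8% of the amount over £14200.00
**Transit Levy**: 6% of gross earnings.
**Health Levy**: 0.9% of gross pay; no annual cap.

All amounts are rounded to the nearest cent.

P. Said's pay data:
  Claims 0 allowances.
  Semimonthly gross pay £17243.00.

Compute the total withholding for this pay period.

£4306.01

Earnings Tax: taxable = £17243.00
  £2179.00 + 30.8% × (£17243.00 − £14200.00) = £2179.00 + 30.8% × £3043.00 = £3116.24
Transit Levy: 6% × £17243.00 = £1034.58
Health Levy: 0.9% × £17243.00 = £155.19
Total: £3116.24 + £1034.58 + £155.19 = £4306.01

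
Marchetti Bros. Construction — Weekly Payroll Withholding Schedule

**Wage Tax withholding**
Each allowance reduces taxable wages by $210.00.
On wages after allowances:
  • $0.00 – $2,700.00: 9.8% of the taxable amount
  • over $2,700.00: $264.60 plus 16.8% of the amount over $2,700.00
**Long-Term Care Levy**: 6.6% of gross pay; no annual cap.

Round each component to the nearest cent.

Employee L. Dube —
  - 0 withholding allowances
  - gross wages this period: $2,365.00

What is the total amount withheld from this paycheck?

Wage Tax: taxable = $2,365.00
  9.8% × $2,365.00 = $231.77
Long-Term Care Levy: 6.6% × $2,365.00 = $156.09
Total: $231.77 + $156.09 = $387.86

$387.86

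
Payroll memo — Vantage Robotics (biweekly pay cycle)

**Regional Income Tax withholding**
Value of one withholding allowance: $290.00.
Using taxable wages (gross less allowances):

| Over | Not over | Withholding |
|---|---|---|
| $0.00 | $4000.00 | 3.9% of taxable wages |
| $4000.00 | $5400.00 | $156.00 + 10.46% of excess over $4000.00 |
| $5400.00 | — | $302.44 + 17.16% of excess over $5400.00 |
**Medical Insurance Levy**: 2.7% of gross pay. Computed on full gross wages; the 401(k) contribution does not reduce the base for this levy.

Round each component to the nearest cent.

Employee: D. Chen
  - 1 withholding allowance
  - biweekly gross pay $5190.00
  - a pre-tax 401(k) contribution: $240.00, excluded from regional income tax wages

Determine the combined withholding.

Regional Income Tax: taxable = $5190.00 − $240.00 − 1×$290.00 = $4660.00
  $156.00 + 10.46% × ($4660.00 − $4000.00) = $156.00 + 10.46% × $660.00 = $225.04
Medical Insurance Levy: 2.7% × $5190.00 = $140.13
Total: $225.04 + $140.13 = $365.17

$365.17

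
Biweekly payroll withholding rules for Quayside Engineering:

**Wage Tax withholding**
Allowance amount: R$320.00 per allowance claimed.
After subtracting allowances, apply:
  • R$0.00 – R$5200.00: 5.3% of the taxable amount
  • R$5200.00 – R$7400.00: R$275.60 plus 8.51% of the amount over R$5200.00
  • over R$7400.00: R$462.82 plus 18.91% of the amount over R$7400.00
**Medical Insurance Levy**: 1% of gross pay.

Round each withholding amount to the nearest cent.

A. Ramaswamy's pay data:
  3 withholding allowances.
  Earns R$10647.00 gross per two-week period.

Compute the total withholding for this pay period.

Wage Tax: taxable = R$10647.00 − 3×R$320.00 = R$9687.00
  R$462.82 + 18.91% × (R$9687.00 − R$7400.00) = R$462.82 + 18.91% × R$2287.00 = R$895.29
Medical Insurance Levy: 1% × R$10647.00 = R$106.47
Total: R$895.29 + R$106.47 = R$1001.76

R$1001.76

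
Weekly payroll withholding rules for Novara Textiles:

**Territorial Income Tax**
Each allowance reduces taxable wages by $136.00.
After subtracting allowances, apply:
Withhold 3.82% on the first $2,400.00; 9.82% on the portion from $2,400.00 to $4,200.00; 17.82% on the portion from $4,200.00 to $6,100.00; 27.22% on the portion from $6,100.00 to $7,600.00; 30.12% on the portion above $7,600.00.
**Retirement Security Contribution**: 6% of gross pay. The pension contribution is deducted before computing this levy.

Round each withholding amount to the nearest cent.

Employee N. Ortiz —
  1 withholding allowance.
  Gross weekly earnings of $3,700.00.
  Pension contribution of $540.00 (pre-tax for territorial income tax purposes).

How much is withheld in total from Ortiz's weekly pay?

Territorial Income Tax: taxable = $3,700.00 − $540.00 − 1×$136.00 = $3,024.00
  $91.68 + 9.82% × ($3,024.00 − $2,400.00) = $91.68 + 9.82% × $624.00 = $152.96
Retirement Security Contribution: 6% × $3,160.00 = $189.60
Total: $152.96 + $189.60 = $342.56

$342.56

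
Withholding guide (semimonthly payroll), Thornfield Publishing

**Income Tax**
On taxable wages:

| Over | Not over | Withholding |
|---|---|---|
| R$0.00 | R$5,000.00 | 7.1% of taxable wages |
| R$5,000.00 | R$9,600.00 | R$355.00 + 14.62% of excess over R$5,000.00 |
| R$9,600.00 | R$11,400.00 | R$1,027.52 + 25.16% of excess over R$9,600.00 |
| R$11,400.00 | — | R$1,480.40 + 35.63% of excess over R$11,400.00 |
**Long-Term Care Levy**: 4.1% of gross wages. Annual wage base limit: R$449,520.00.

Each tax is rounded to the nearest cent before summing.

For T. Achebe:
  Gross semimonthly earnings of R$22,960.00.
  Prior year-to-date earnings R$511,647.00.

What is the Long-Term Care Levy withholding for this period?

Long-Term Care Levy: YTD R$511,647.00 ≥ cap R$449,520.00 → R$0.00

R$0.00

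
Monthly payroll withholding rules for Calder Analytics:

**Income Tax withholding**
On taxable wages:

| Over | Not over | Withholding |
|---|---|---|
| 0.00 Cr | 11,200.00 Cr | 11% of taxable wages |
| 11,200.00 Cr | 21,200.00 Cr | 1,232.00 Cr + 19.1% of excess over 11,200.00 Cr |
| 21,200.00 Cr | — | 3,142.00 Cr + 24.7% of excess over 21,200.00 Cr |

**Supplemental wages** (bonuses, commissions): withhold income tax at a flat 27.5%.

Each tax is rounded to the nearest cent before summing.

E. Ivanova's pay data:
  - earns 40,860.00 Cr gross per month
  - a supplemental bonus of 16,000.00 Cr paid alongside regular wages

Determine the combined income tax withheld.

12,398.02 Cr

Income Tax: taxable = 40,860.00 Cr
  3,142.00 Cr + 24.7% × (40,860.00 Cr − 21,200.00 Cr) = 3,142.00 Cr + 24.7% × 19,660.00 Cr = 7,998.02 Cr
Supplemental (27.5% flat on bonus): 27.5% × 16,000.00 Cr = 4,400.00 Cr
Total income tax: 7,998.02 Cr + 4,400.00 Cr = 12,398.02 Cr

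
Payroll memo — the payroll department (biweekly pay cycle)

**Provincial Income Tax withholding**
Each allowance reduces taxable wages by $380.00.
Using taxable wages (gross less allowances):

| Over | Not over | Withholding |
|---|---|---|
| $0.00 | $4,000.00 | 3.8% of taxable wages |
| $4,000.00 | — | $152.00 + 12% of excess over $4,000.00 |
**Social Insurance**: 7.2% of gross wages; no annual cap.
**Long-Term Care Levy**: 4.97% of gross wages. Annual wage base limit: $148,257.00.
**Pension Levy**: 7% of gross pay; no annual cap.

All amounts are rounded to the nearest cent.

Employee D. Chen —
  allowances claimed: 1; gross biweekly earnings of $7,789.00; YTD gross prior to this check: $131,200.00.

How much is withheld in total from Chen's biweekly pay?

$2,054.23

Provincial Income Tax: taxable = $7,789.00 − 1×$380.00 = $7,409.00
  $152.00 + 12% × ($7,409.00 − $4,000.00) = $152.00 + 12% × $3,409.00 = $561.08
Social Insurance: 7.2% × $7,789.00 = $560.81
Long-Term Care Levy: 4.97% × $7,789.00 = $387.11
Pension Levy: 7% × $7,789.00 = $545.23
Total: $561.08 + $560.81 + $387.11 + $545.23 = $2,054.23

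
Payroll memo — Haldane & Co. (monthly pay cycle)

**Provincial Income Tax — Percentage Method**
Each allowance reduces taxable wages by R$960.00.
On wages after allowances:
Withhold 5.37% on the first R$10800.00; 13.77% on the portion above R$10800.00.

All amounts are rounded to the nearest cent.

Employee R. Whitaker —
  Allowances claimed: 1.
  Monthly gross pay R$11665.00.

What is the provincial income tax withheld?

Provincial Income Tax: taxable = R$11665.00 − 1×R$960.00 = R$10705.00
  5.37% × R$10705.00 = R$574.86

R$574.86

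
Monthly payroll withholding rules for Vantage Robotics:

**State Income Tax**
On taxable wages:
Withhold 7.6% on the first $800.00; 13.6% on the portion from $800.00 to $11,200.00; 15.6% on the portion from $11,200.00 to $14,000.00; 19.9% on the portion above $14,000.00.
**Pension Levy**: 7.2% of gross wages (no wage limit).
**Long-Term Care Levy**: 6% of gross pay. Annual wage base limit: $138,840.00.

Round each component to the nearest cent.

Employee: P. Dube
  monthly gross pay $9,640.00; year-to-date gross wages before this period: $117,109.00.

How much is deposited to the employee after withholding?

State Income Tax: taxable = $9,640.00
  $60.80 + 13.6% × ($9,640.00 − $800.00) = $60.80 + 13.6% × $8,840.00 = $1,263.04
Pension Levy: 7.2% × $9,640.00 = $694.08
Long-Term Care Levy: 6% × $9,640.00 = $578.40
Total withheld: $1,263.04 + $694.08 + $578.40 = $2,535.52
Net pay: $9,640.00 − $2,535.52 = $7,104.48

$7,104.48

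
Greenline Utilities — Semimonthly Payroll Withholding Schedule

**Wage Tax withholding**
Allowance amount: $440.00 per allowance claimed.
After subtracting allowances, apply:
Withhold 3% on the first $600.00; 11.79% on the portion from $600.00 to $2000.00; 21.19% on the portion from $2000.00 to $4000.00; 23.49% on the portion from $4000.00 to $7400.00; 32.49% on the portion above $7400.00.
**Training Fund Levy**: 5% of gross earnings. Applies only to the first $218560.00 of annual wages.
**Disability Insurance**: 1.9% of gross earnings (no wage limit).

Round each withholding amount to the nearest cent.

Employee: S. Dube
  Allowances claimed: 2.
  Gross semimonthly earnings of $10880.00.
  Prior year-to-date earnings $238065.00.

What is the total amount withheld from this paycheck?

Wage Tax: taxable = $10880.00 − 2×$440.00 = $10000.00
  $1405.52 + 32.49% × ($10000.00 − $7400.00) = $1405.52 + 32.49% × $2600.00 = $2250.26
Training Fund Levy: YTD $238065.00 ≥ cap $218560.00 → $0.00
Disability Insurance: 1.9% × $10880.00 = $206.72
Total: $2250.26 + $0.00 + $206.72 = $2456.98

$2456.98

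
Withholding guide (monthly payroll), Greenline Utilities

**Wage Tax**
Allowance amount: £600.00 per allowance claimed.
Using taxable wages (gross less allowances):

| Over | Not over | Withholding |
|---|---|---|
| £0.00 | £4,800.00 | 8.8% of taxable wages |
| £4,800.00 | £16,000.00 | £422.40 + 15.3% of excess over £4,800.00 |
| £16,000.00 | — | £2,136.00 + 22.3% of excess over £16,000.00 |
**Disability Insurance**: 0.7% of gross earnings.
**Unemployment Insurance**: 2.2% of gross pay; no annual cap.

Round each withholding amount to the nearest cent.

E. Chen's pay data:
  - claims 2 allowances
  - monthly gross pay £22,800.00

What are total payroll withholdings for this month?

£4,046.00

Wage Tax: taxable = £22,800.00 − 2×£600.00 = £21,600.00
  £2,136.00 + 22.3% × (£21,600.00 − £16,000.00) = £2,136.00 + 22.3% × £5,600.00 = £3,384.80
Disability Insurance: 0.7% × £22,800.00 = £159.60
Unemployment Insurance: 2.2% × £22,800.00 = £501.60
Total: £3,384.80 + £159.60 + £501.60 = £4,046.00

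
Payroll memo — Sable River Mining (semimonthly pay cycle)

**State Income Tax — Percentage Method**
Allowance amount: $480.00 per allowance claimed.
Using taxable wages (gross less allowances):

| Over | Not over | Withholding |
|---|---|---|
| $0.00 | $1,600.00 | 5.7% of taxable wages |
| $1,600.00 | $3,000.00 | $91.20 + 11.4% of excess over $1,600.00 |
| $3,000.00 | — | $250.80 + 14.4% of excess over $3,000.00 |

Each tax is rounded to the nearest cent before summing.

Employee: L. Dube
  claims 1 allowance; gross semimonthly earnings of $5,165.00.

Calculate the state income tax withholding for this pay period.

$493.44

State Income Tax: taxable = $5,165.00 − 1×$480.00 = $4,685.00
  $250.80 + 14.4% × ($4,685.00 − $3,000.00) = $250.80 + 14.4% × $1,685.00 = $493.44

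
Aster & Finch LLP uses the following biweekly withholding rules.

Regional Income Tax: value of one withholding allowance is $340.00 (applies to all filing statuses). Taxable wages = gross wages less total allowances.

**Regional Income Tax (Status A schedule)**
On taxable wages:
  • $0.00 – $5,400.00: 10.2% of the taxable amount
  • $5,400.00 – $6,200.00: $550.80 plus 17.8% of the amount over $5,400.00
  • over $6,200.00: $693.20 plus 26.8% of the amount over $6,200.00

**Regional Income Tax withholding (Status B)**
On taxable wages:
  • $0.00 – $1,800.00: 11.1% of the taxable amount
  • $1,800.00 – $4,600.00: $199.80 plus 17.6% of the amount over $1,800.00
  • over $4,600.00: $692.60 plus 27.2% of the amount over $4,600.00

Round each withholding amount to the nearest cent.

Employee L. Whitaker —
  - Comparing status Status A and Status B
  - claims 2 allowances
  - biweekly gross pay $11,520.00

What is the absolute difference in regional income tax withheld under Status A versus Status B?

Regional Income Tax (Status A): taxable = $11,520.00 − 2×$340.00 = $10,840.00
  $693.20 + 26.8% × ($10,840.00 − $6,200.00) = $693.20 + 26.8% × $4,640.00 = $1,936.72
Regional Income Tax (Status B): taxable = $11,520.00 − 2×$340.00 = $10,840.00
  $692.60 + 27.2% × ($10,840.00 − $4,600.00) = $692.60 + 27.2% × $6,240.00 = $2,389.88
Difference: |$1,936.72 − $2,389.88| = $453.16 (higher under Status B)

$453.16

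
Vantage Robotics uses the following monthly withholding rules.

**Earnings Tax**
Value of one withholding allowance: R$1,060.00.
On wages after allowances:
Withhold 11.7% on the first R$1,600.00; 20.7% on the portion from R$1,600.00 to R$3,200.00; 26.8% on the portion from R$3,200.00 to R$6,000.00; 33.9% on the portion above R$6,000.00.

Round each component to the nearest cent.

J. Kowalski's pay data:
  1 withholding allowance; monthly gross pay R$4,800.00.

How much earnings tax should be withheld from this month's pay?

R$663.12

Earnings Tax: taxable = R$4,800.00 − 1×R$1,060.00 = R$3,740.00
  R$518.40 + 26.8% × (R$3,740.00 − R$3,200.00) = R$518.40 + 26.8% × R$540.00 = R$663.12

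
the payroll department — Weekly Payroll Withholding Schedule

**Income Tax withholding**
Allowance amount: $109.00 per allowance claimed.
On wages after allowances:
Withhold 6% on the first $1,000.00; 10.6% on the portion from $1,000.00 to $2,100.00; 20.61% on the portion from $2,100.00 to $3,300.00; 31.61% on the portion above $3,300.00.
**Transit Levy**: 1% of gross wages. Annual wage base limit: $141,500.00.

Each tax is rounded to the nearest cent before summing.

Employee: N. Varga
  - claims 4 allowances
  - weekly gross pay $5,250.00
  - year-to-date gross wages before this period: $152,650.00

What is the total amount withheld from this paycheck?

$902.50

Income Tax: taxable = $5,250.00 − 4×$109.00 = $4,814.00
  $423.92 + 31.61% × ($4,814.00 − $3,300.00) = $423.92 + 31.61% × $1,514.00 = $902.50
Transit Levy: YTD $152,650.00 ≥ cap $141,500.00 → $0.00
Total: $902.50 + $0.00 = $902.50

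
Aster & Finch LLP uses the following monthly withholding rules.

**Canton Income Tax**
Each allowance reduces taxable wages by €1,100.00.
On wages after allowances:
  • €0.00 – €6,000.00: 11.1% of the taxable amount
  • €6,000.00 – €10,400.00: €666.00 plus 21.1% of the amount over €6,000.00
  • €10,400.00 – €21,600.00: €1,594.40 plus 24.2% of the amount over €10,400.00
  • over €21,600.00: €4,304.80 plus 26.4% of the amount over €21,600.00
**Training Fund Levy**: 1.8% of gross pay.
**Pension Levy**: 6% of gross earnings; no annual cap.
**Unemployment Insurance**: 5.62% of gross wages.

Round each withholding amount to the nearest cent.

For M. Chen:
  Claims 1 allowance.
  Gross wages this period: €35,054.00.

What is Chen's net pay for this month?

Canton Income Tax: taxable = €35,054.00 − 1×€1,100.00 = €33,954.00
  €4,304.80 + 26.4% × (€33,954.00 − €21,600.00) = €4,304.80 + 26.4% × €12,354.00 = €7,566.26
Training Fund Levy: 1.8% × €35,054.00 = €630.97
Pension Levy: 6% × €35,054.00 = €2,103.24
Unemployment Insurance: 5.62% × €35,054.00 = €1,970.03
Total withheld: €7,566.26 + €630.97 + €2,103.24 + €1,970.03 = €12,270.50
Net pay: €35,054.00 − €12,270.50 = €22,783.50

€22,783.50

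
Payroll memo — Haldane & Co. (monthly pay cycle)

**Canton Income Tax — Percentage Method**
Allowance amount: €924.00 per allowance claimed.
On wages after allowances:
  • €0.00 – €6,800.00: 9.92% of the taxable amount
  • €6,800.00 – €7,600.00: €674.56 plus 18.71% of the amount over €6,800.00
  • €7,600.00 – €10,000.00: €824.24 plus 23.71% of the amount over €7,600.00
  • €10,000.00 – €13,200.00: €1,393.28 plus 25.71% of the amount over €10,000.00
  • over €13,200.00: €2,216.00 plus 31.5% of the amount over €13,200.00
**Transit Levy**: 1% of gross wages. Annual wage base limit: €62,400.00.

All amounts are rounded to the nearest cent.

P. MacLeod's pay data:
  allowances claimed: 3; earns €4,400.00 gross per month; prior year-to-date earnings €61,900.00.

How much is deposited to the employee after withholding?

€4,233.50

Canton Income Tax: taxable = €4,400.00 − 3×€924.00 = €1,628.00
  9.92% × €1,628.00 = €161.50
Transit Levy: cap €62,400.00 − YTD €61,900.00 = €500.00 subject; 1% × €500.00 = €5.00
Total withheld: €161.50 + €5.00 = €166.50
Net pay: €4,400.00 − €166.50 = €4,233.50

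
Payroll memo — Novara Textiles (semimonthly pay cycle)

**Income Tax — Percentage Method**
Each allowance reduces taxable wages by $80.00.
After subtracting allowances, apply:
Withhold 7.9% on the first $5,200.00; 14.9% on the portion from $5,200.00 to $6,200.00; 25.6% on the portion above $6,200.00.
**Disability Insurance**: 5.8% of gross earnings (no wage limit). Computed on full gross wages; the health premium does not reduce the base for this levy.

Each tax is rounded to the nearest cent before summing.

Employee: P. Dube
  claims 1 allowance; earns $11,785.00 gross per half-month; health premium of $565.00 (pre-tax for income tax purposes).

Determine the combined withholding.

Income Tax: taxable = $11,785.00 − $565.00 − 1×$80.00 = $11,140.00
  $559.80 + 25.6% × ($11,140.00 − $6,200.00) = $559.80 + 25.6% × $4,940.00 = $1,824.44
Disability Insurance: 5.8% × $11,785.00 = $683.53
Total: $1,824.44 + $683.53 = $2,507.97

$2,507.97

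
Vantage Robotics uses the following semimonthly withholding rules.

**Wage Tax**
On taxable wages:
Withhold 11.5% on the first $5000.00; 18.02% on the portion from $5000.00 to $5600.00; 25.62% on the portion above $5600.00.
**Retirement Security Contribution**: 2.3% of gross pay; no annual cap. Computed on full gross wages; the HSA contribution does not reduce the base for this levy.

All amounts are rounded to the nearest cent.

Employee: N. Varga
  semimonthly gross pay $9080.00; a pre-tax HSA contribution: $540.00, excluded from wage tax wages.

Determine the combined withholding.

$1645.19

Wage Tax: taxable = $9080.00 − $540.00 = $8540.00
  $683.12 + 25.62% × ($8540.00 − $5600.00) = $683.12 + 25.62% × $2940.00 = $1436.35
Retirement Security Contribution: 2.3% × $9080.00 = $208.84
Total: $1436.35 + $208.84 = $1645.19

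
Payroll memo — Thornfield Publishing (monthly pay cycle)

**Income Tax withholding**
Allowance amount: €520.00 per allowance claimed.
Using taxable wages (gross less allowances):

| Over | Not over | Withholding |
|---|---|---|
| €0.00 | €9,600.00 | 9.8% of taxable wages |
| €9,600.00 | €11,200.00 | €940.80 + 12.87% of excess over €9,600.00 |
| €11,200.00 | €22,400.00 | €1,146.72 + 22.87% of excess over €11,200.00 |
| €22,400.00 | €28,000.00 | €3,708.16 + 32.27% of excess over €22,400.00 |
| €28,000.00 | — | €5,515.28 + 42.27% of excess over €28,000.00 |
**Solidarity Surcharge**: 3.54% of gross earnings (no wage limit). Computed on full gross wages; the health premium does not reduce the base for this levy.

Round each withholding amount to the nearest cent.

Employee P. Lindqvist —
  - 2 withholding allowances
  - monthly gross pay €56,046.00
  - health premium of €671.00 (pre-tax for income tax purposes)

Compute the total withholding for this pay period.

Income Tax: taxable = €56,046.00 − €671.00 − 2×€520.00 = €54,335.00
  €5,515.28 + 42.27% × (€54,335.00 − €28,000.00) = €5,515.28 + 42.27% × €26,335.00 = €16,647.08
Solidarity Surcharge: 3.54% × €56,046.00 = €1,984.03
Total: €16,647.08 + €1,984.03 = €18,631.11

€18,631.11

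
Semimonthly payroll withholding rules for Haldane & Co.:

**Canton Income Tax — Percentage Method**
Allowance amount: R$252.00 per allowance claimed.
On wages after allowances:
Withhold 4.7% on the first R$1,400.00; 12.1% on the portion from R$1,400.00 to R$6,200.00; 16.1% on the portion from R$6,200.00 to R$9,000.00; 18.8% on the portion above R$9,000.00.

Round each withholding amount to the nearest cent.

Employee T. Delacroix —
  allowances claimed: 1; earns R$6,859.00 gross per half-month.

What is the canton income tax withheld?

R$712.13

Canton Income Tax: taxable = R$6,859.00 − 1×R$252.00 = R$6,607.00
  R$646.60 + 16.1% × (R$6,607.00 − R$6,200.00) = R$646.60 + 16.1% × R$407.00 = R$712.13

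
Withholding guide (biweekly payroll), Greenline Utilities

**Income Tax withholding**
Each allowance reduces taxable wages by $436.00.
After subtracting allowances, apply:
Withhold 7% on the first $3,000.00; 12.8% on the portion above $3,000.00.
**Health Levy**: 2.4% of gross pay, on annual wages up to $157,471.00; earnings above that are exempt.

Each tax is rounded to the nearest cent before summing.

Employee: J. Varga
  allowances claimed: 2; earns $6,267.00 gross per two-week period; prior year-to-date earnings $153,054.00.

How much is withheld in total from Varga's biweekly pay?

Income Tax: taxable = $6,267.00 − 2×$436.00 = $5,395.00
  $210.00 + 12.8% × ($5,395.00 − $3,000.00) = $210.00 + 12.8% × $2,395.00 = $516.56
Health Levy: cap $157,471.00 − YTD $153,054.00 = $4,417.00 subject; 2.4% × $4,417.00 = $106.01
Total: $516.56 + $106.01 = $622.57

$622.57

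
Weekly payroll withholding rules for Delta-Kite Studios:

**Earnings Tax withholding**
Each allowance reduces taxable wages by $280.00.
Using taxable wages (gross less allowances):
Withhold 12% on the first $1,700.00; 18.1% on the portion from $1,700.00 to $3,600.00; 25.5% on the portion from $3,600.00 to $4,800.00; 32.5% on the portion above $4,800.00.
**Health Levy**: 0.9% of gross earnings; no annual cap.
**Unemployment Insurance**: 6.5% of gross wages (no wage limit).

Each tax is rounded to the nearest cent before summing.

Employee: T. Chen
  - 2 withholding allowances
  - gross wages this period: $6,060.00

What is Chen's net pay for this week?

Earnings Tax: taxable = $6,060.00 − 2×$280.00 = $5,500.00
  $853.90 + 32.5% × ($5,500.00 − $4,800.00) = $853.90 + 32.5% × $700.00 = $1,081.40
Health Levy: 0.9% × $6,060.00 = $54.54
Unemployment Insurance: 6.5% × $6,060.00 = $393.90
Total withheld: $1,081.40 + $54.54 + $393.90 = $1,529.84
Net pay: $6,060.00 − $1,529.84 = $4,530.16

$4,530.16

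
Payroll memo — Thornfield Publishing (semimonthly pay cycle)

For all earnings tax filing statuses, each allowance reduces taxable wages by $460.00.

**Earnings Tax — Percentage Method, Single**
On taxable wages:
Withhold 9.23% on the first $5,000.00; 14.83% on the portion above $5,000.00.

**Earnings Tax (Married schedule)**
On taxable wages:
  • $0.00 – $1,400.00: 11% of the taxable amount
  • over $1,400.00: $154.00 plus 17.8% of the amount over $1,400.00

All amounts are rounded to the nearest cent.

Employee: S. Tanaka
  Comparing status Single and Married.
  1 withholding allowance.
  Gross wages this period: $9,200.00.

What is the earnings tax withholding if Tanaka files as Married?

Earnings Tax (Married): taxable = $9,200.00 − 1×$460.00 = $8,740.00
  $154.00 + 17.8% × ($8,740.00 − $1,400.00) = $154.00 + 17.8% × $7,340.00 = $1,460.52

$1,460.52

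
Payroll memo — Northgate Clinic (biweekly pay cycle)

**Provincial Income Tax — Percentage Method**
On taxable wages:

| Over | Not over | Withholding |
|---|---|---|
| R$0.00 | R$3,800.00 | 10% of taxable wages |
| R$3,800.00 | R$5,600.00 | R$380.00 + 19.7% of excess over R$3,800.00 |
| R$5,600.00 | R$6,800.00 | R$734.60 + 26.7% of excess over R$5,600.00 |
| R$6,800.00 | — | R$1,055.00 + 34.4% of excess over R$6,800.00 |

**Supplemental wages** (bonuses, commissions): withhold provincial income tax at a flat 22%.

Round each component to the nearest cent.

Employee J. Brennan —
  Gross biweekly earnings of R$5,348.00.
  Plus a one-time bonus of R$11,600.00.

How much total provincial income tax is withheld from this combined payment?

Provincial Income Tax: taxable = R$5,348.00
  R$380.00 + 19.7% × (R$5,348.00 − R$3,800.00) = R$380.00 + 19.7% × R$1,548.00 = R$684.96
Supplemental (22% flat on bonus): 22% × R$11,600.00 = R$2,552.00
Total provincial income tax: R$684.96 + R$2,552.00 = R$3,236.96

R$3,236.96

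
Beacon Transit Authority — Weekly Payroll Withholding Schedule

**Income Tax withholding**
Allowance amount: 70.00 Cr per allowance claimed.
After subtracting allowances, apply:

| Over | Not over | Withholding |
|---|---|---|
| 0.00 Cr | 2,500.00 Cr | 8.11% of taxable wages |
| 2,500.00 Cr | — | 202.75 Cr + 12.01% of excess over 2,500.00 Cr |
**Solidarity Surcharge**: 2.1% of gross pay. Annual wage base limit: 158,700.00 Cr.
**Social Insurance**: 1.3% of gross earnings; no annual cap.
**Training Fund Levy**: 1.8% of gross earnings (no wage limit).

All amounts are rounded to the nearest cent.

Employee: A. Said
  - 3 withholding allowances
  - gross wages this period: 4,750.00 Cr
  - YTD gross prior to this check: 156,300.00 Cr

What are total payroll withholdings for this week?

Income Tax: taxable = 4,750.00 Cr − 3×70.00 Cr = 4,540.00 Cr
  202.75 Cr + 12.01% × (4,540.00 Cr − 2,500.00 Cr) = 202.75 Cr + 12.01% × 2,040.00 Cr = 447.75 Cr
Solidarity Surcharge: cap 158,700.00 Cr − YTD 156,300.00 Cr = 2,400.00 Cr subject; 2.1% × 2,400.00 Cr = 50.40 Cr
Social Insurance: 1.3% × 4,750.00 Cr = 61.75 Cr
Training Fund Levy: 1.8% × 4,750.00 Cr = 85.50 Cr
Total: 447.75 Cr + 50.40 Cr + 61.75 Cr + 85.50 Cr = 645.40 Cr

645.40 Cr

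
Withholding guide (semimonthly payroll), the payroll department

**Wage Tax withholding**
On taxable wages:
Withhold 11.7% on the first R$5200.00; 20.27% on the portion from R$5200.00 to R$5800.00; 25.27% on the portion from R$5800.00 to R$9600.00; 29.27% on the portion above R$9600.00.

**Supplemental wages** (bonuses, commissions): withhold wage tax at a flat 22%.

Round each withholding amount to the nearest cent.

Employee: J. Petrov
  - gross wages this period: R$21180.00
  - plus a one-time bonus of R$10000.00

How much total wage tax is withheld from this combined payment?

Wage Tax: taxable = R$21180.00
  R$1690.28 + 29.27% × (R$21180.00 − R$9600.00) = R$1690.28 + 29.27% × R$11580.00 = R$5079.75
Supplemental (22% flat on bonus): 22% × R$10000.00 = R$2200.00
Total wage tax: R$5079.75 + R$2200.00 = R$7279.75

R$7279.75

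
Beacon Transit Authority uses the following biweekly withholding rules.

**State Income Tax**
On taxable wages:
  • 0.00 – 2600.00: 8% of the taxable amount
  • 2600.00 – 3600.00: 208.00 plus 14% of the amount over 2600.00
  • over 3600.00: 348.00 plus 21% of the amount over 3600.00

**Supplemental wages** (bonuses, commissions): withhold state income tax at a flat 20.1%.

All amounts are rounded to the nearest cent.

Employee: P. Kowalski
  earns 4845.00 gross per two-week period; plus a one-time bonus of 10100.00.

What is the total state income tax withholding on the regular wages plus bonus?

2639.55

State Income Tax: taxable = 4845.00
  348.00 + 21% × (4845.00 − 3600.00) = 348.00 + 21% × 1245.00 = 609.45
Supplemental (20.1% flat on bonus): 20.1% × 10100.00 = 2030.10
Total state income tax: 609.45 + 2030.10 = 2639.55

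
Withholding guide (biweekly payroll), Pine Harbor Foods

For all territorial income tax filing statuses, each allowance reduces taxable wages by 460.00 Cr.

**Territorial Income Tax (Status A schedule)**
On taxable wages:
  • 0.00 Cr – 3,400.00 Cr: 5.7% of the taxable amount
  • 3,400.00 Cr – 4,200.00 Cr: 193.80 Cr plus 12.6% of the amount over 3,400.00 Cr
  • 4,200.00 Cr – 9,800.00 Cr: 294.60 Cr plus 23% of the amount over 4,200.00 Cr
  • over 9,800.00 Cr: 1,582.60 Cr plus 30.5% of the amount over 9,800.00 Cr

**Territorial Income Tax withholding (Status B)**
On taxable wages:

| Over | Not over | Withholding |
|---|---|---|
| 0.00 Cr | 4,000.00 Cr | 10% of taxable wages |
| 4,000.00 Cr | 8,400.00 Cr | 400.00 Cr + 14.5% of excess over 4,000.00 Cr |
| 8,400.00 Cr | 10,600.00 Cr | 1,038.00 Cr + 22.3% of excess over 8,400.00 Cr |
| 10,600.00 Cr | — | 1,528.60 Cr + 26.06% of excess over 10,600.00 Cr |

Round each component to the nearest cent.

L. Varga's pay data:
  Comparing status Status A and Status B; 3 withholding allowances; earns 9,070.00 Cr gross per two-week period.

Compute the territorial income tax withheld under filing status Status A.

1,097.30 Cr

Territorial Income Tax (Status A): taxable = 9,070.00 Cr − 3×460.00 Cr = 7,690.00 Cr
  294.60 Cr + 23% × (7,690.00 Cr − 4,200.00 Cr) = 294.60 Cr + 23% × 3,490.00 Cr = 1,097.30 Cr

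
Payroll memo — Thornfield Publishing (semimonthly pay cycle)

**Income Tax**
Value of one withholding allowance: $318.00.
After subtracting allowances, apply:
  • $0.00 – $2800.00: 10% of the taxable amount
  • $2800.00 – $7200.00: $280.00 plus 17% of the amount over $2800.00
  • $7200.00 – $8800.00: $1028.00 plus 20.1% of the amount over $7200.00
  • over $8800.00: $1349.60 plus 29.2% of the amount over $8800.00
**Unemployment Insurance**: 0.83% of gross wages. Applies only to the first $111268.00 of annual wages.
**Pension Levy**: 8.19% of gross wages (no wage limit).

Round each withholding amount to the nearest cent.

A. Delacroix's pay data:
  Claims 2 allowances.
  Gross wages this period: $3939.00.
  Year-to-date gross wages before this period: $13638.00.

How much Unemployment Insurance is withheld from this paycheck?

$32.69

Unemployment Insurance: 0.83% × $3939.00 = $32.69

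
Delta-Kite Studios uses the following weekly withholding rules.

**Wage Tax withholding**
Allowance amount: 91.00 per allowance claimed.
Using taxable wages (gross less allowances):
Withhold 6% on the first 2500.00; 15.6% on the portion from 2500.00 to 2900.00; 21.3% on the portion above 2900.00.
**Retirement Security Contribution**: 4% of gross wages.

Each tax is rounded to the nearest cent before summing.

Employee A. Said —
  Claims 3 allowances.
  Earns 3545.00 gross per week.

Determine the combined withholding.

Wage Tax: taxable = 3545.00 − 3×91.00 = 3272.00
  212.40 + 21.3% × (3272.00 − 2900.00) = 212.40 + 21.3% × 372.00 = 291.64
Retirement Security Contribution: 4% × 3545.00 = 141.80
Total: 291.64 + 141.80 = 433.44

433.44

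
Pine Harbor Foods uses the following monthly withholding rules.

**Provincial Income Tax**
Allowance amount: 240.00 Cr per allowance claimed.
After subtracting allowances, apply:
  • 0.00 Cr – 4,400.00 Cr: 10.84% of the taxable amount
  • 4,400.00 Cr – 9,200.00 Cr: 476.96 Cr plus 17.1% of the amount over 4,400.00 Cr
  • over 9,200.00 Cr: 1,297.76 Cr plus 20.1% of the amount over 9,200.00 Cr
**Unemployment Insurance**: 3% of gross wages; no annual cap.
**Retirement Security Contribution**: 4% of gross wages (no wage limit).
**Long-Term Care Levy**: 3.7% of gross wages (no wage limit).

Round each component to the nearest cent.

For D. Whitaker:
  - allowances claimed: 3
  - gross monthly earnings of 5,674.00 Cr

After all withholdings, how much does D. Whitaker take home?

4,495.19 Cr

Provincial Income Tax: taxable = 5,674.00 Cr − 3×240.00 Cr = 4,954.00 Cr
  476.96 Cr + 17.1% × (4,954.00 Cr − 4,400.00 Cr) = 476.96 Cr + 17.1% × 554.00 Cr = 571.69 Cr
Unemployment Insurance: 3% × 5,674.00 Cr = 170.22 Cr
Retirement Security Contribution: 4% × 5,674.00 Cr = 226.96 Cr
Long-Term Care Levy: 3.7% × 5,674.00 Cr = 209.94 Cr
Total withheld: 571.69 Cr + 170.22 Cr + 226.96 Cr + 209.94 Cr = 1,178.81 Cr
Net pay: 5,674.00 Cr − 1,178.81 Cr = 4,495.19 Cr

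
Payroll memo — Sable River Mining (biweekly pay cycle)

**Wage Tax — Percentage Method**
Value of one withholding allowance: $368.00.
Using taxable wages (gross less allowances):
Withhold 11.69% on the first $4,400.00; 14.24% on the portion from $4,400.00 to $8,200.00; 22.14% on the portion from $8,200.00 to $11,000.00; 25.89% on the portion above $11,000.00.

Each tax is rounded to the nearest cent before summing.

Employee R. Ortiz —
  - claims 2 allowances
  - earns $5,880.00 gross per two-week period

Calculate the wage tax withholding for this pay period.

$620.31

Wage Tax: taxable = $5,880.00 − 2×$368.00 = $5,144.00
  $514.36 + 14.24% × ($5,144.00 − $4,400.00) = $514.36 + 14.24% × $744.00 = $620.31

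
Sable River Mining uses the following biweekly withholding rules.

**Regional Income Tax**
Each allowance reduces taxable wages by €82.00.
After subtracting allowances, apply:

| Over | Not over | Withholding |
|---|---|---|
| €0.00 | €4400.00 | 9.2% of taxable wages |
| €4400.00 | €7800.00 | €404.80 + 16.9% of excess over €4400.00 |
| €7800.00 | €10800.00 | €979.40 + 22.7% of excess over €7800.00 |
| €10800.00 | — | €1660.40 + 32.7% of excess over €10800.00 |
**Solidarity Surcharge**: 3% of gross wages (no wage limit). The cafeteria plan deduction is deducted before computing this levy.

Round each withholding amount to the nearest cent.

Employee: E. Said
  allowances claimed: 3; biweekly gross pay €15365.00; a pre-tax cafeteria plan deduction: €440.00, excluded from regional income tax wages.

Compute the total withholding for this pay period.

€3376.58

Regional Income Tax: taxable = €15365.00 − €440.00 − 3×€82.00 = €14679.00
  €1660.40 + 32.7% × (€14679.00 − €10800.00) = €1660.40 + 32.7% × €3879.00 = €2928.83
Solidarity Surcharge: 3% × €14925.00 = €447.75
Total: €2928.83 + €447.75 = €3376.58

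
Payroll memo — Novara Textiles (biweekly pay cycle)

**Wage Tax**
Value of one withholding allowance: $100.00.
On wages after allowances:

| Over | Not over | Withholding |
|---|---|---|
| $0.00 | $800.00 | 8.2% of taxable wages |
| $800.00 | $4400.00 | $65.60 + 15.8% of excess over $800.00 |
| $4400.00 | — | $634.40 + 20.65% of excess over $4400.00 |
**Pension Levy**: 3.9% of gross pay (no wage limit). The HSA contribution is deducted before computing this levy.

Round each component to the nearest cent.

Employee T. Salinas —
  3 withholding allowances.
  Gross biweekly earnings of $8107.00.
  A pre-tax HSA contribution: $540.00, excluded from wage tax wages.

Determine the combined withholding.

$1521.55

Wage Tax: taxable = $8107.00 − $540.00 − 3×$100.00 = $7267.00
  $634.40 + 20.65% × ($7267.00 − $4400.00) = $634.40 + 20.65% × $2867.00 = $1226.44
Pension Levy: 3.9% × $7567.00 = $295.11
Total: $1226.44 + $295.11 = $1521.55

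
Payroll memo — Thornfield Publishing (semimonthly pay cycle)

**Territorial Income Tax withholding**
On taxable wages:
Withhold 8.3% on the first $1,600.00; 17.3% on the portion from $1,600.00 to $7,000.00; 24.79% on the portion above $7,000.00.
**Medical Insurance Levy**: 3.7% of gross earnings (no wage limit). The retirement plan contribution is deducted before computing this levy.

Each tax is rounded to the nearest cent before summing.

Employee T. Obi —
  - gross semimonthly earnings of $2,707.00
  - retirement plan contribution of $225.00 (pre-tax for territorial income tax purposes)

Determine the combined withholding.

Territorial Income Tax: taxable = $2,707.00 − $225.00 = $2,482.00
  $132.80 + 17.3% × ($2,482.00 − $1,600.00) = $132.80 + 17.3% × $882.00 = $285.39
Medical Insurance Levy: 3.7% × $2,482.00 = $91.83
Total: $285.39 + $91.83 = $377.22

$377.22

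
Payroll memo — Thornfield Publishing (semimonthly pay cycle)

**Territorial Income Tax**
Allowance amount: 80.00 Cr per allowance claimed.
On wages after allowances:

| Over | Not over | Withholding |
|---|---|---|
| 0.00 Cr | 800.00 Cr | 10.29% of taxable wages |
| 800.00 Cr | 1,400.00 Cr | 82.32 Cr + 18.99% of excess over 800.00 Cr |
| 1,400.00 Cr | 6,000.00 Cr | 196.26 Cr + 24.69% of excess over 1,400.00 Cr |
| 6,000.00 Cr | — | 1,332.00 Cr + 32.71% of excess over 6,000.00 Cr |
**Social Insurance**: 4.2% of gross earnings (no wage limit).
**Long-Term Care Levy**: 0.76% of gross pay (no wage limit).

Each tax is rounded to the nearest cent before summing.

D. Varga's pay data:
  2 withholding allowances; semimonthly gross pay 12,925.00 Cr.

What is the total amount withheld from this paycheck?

Territorial Income Tax: taxable = 12,925.00 Cr − 2×80.00 Cr = 12,765.00 Cr
  1,332.00 Cr + 32.71% × (12,765.00 Cr − 6,000.00 Cr) = 1,332.00 Cr + 32.71% × 6,765.00 Cr = 3,544.83 Cr
Social Insurance: 4.2% × 12,925.00 Cr = 542.85 Cr
Long-Term Care Levy: 0.76% × 12,925.00 Cr = 98.23 Cr
Total: 3,544.83 Cr + 542.85 Cr + 98.23 Cr = 4,185.91 Cr

4,185.91 Cr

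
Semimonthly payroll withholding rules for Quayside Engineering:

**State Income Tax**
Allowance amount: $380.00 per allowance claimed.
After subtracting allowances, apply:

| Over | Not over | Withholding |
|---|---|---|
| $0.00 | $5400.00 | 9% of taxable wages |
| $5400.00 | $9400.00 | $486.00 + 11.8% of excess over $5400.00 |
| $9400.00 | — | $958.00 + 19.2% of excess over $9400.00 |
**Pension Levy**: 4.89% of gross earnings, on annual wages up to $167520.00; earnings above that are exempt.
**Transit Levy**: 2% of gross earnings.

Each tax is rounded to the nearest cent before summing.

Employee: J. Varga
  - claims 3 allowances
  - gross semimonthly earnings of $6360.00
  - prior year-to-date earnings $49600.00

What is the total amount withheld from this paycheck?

$908.00

State Income Tax: taxable = $6360.00 − 3×$380.00 = $5220.00
  9% × $5220.00 = $469.80
Pension Levy: 4.89% × $6360.00 = $311.00
Transit Levy: 2% × $6360.00 = $127.20
Total: $469.80 + $311.00 + $127.20 = $908.00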